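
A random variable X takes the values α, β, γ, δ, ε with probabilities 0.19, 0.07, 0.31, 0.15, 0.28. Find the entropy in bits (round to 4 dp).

H = −Σ pᵢ log₂ pᵢ.
−0.19·log₂(0.19) = 0.4552
−0.07·log₂(0.07) = 0.2686
−0.31·log₂(0.31) = 0.5238
−0.15·log₂(0.15) = 0.4105
−0.28·log₂(0.28) = 0.5142
Sum ≈ 2.1723 → 2.1723 bits.

2.1723 bits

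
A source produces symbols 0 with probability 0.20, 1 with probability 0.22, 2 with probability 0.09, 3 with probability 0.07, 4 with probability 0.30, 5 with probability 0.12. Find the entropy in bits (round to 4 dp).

2.4143 bits

H = −Σ pᵢ log₂ pᵢ.
−0.20·log₂(0.20) = 0.4644
−0.22·log₂(0.22) = 0.4806
−0.09·log₂(0.09) = 0.3127
−0.07·log₂(0.07) = 0.2686
−0.30·log₂(0.30) = 0.5211
−0.12·log₂(0.12) = 0.3671
Sum ≈ 2.4143 → 2.4143 bits.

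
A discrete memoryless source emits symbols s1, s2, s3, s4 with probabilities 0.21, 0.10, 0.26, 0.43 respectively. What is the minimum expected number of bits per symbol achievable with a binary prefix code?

Repeatedly combine the two least-probable nodes; the expected code length is the sum of the merged weights.
merge 1/10 + 21/100 → 31/100
merge 13/50 + 31/100 → 57/100
merge 43/100 + 57/100 → 1
L = 31/100 + 57/100 + 1 = 47/25 = 1.88 bits/symbol.

1.88 bits/symbol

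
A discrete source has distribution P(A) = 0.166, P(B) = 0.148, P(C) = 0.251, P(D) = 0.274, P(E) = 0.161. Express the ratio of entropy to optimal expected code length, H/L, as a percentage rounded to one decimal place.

Entropy H = −Σ p log₂ p ≈ 2.2745 bits.
Huffman merges: 37/250+161/1000→309/1000; 83/500+251/1000→417/1000; 137/500+309/1000→583/1000; 417/1000+583/1000→1. L = 2309/1000 ≈ 2.3090.
Efficiency = H/L = 2.2745/2.3090 = 98.5%.

98.5%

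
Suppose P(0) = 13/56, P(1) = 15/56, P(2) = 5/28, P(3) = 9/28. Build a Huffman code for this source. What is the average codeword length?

Repeatedly combine the two least-probable nodes; the expected code length is the sum of the merged weights.
merge 5/28 + 13/56 → 23/56
merge 15/56 + 9/28 → 33/56
merge 23/56 + 33/56 → 1
L = 23/56 + 33/56 + 1 = 2 bits/symbol.

2 bits/symbol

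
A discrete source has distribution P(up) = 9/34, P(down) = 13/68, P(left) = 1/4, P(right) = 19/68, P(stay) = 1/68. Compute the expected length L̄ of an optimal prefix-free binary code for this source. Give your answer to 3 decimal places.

Repeatedly combine the two least-probable nodes; the expected code length is the sum of the merged weights.
merge 1/68 + 13/68 → 7/34
merge 7/34 + 1/4 → 31/68
merge 9/34 + 19/68 → 37/68
merge 31/68 + 37/68 → 1
L = 7/34 + 31/68 + 37/68 + 1 = 75/34 ≈ 2.206 bits/symbol.

2.206 bits/symbol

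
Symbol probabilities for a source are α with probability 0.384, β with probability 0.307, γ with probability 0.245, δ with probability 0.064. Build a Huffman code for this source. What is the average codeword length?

Repeatedly combine the two least-probable nodes; the expected code length is the sum of the merged weights.
merge 8/125 + 49/200 → 309/1000
merge 307/1000 + 309/1000 → 77/125
merge 48/125 + 77/125 → 1
L = 309/1000 + 77/125 + 1 = 77/40 = 1.925 bits/symbol.

1.925 bits/symbol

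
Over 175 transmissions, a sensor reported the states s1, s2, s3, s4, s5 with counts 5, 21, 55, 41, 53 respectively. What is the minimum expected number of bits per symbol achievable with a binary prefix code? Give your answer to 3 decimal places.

Probabilities are the counts divided by 175.
Repeatedly combine the two least-probable nodes; the expected code length is the sum of the merged weights.
merge 1/35 + 3/25 → 26/175
merge 26/175 + 41/175 → 67/175
merge 53/175 + 11/35 → 108/175
merge 67/175 + 108/175 → 1
L = 26/175 + 67/175 + 108/175 + 1 = 376/175 ≈ 2.149 bits/symbol.

2.149 bits/symbol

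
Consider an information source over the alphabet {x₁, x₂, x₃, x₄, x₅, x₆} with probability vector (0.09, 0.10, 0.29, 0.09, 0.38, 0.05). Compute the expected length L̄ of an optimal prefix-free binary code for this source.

Repeatedly combine the two least-probable nodes; the expected code length is the sum of the merged weights.
merge 1/20 + 9/100 → 7/50
merge 9/100 + 1/10 → 19/100
merge 7/50 + 19/100 → 33/100
merge 29/100 + 33/100 → 31/50
merge 19/50 + 31/50 → 1
L = 7/50 + 19/100 + 33/100 + 31/50 + 1 = 57/25 = 2.28 bits/symbol.

2.28 bits/symbol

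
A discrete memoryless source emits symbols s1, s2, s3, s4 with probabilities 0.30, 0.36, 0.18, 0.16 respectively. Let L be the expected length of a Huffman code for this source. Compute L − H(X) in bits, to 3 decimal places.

Entropy H = −Σ p log₂ p ≈ 1.9200 bits.
Huffman merges: 4/25+9/50→17/50; 3/10+17/50→16/25; 9/25+16/25→1. L = 99/50 ≈ 1.9800.
L − H = 1.9800 − 1.9200 = 0.060 bits.

0.060 bits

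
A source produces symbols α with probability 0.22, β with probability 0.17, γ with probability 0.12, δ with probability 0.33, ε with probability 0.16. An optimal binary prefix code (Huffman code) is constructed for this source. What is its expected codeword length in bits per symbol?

Repeatedly combine the two least-probable nodes; the expected code length is the sum of the merged weights.
merge 3/25 + 4/25 → 7/25
merge 17/100 + 11/50 → 39/100
merge 7/25 + 33/100 → 61/100
merge 39/100 + 61/100 → 1
L = 7/25 + 39/100 + 61/100 + 1 = 57/25 = 2.28 bits/symbol.

2.28 bits/symbol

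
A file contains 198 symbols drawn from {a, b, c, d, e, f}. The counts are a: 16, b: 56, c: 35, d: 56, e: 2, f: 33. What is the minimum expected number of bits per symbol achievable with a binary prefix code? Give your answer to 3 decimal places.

2.348 bits/symbol

Probabilities are the counts divided by 198.
Repeatedly combine the two least-probable nodes; the expected code length is the sum of the merged weights.
merge 1/99 + 8/99 → 1/11
merge 1/11 + 1/6 → 17/66
merge 35/198 + 17/66 → 43/99
merge 28/99 + 28/99 → 56/99
merge 43/99 + 56/99 → 1
L = 1/11 + 17/66 + 43/99 + 56/99 + 1 = 155/66 ≈ 2.348 bits/symbol.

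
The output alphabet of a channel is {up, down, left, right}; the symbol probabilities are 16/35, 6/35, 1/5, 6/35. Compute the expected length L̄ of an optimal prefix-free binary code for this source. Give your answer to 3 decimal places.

Repeatedly combine the two least-probable nodes; the expected code length is the sum of the merged weights.
merge 6/35 + 6/35 → 12/35
merge 1/5 + 12/35 → 19/35
merge 16/35 + 19/35 → 1
L = 12/35 + 19/35 + 1 = 66/35 ≈ 1.886 bits/symbol.

1.886 bits/symbol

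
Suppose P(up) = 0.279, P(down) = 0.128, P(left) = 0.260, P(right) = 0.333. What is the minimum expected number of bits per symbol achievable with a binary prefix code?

2 bits/symbol

Repeatedly combine the two least-probable nodes; the expected code length is the sum of the merged weights.
merge 16/125 + 13/50 → 97/250
merge 279/1000 + 333/1000 → 153/250
merge 97/250 + 153/250 → 1
L = 97/250 + 153/250 + 1 = 2 bits/symbol.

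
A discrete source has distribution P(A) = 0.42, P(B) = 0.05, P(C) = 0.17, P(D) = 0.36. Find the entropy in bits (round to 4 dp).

1.7069 bits

H = −Σ pᵢ log₂ pᵢ.
−0.42·log₂(0.42) = 0.5256
−0.05·log₂(0.05) = 0.2161
−0.17·log₂(0.17) = 0.4346
−0.36·log₂(0.36) = 0.5306
Sum ≈ 1.7069 → 1.7069 bits.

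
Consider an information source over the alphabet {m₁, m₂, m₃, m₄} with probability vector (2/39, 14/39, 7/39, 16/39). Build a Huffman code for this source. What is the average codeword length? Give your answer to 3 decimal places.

Repeatedly combine the two least-probable nodes; the expected code length is the sum of the merged weights.
merge 2/39 + 7/39 → 3/13
merge 3/13 + 14/39 → 23/39
merge 16/39 + 23/39 → 1
L = 3/13 + 23/39 + 1 = 71/39 ≈ 1.821 bits/symbol.

1.821 bits/symbol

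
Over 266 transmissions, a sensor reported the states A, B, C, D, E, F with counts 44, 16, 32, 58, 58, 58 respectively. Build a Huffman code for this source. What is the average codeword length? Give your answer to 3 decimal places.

2.526 bits/symbol

Probabilities are the counts divided by 266.
Repeatedly combine the two least-probable nodes; the expected code length is the sum of the merged weights.
merge 8/133 + 16/133 → 24/133
merge 22/133 + 24/133 → 46/133
merge 29/133 + 29/133 → 58/133
merge 29/133 + 46/133 → 75/133
merge 58/133 + 75/133 → 1
L = 24/133 + 46/133 + 58/133 + 75/133 + 1 = 48/19 ≈ 2.526 bits/symbol.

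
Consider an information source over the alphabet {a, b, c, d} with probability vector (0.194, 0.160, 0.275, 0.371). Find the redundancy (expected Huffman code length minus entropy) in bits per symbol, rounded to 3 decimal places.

0.058 bits

Entropy H = −Σ p log₂ p ≈ 1.9249 bits.
Huffman merges: 4/25+97/500→177/500; 11/40+177/500→629/1000; 371/1000+629/1000→1. L = 1983/1000 ≈ 1.9830.
L − H = 1.9830 − 1.9249 = 0.058 bits.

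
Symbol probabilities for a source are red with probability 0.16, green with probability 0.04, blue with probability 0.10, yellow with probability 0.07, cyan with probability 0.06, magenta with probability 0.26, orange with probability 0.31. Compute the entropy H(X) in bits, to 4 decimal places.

H = −Σ pᵢ log₂ pᵢ.
−0.16·log₂(0.16) = 0.4230
−0.04·log₂(0.04) = 0.1858
−0.10·log₂(0.10) = 0.3322
−0.07·log₂(0.07) = 0.2686
−0.06·log₂(0.06) = 0.2435
−0.26·log₂(0.26) = 0.5053
−0.31·log₂(0.31) = 0.5238
Sum ≈ 2.4821 → 2.4821 bits.

2.4821 bits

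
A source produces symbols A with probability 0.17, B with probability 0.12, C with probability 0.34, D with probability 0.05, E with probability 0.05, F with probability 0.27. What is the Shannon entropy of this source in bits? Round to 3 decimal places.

2.273 bits

H = −Σ pᵢ log₂ pᵢ.
−0.17·log₂(0.17) = 0.4346
−0.12·log₂(0.12) = 0.3671
−0.34·log₂(0.34) = 0.5292
−0.05·log₂(0.05) = 0.2161
−0.05·log₂(0.05) = 0.2161
−0.27·log₂(0.27) = 0.5100
Sum ≈ 2.2730 → 2.273 bits.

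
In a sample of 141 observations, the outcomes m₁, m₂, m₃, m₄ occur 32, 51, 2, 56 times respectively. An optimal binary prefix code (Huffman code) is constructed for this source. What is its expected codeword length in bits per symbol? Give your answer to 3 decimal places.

Probabilities are the counts divided by 141.
Repeatedly combine the two least-probable nodes; the expected code length is the sum of the merged weights.
merge 2/141 + 32/141 → 34/141
merge 34/141 + 17/47 → 85/141
merge 56/141 + 85/141 → 1
L = 34/141 + 85/141 + 1 = 260/141 ≈ 1.844 bits/symbol.

1.844 bits/symbol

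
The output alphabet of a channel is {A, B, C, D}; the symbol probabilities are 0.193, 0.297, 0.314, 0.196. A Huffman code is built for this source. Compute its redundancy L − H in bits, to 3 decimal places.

0.036 bits

Entropy H = −Σ p log₂ p ≈ 1.9638 bits.
Huffman merges: 193/1000+49/250→389/1000; 297/1000+157/500→611/1000; 389/1000+611/1000→1. L = 2 ≈ 2.0000.
L − H = 2.0000 − 1.9638 = 0.036 bits.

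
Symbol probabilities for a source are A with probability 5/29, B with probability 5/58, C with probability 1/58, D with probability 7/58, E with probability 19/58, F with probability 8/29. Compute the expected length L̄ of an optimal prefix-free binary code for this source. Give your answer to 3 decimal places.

Repeatedly combine the two least-probable nodes; the expected code length is the sum of the merged weights.
merge 1/58 + 5/58 → 3/29
merge 3/29 + 7/58 → 13/58
merge 5/29 + 13/58 → 23/58
merge 8/29 + 19/58 → 35/58
merge 23/58 + 35/58 → 1
L = 3/29 + 13/58 + 23/58 + 35/58 + 1 = 135/58 ≈ 2.328 bits/symbol.

2.328 bits/symbol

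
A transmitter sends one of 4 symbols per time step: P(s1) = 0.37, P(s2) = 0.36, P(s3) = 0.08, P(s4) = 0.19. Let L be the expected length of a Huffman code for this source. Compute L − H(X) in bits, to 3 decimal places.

0.092 bits

Entropy H = −Σ p log₂ p ≈ 1.8081 bits.
Huffman merges: 2/25+19/100→27/100; 27/100+9/25→63/100; 37/100+63/100→1. L = 19/10 ≈ 1.9000.
L − H = 1.9000 − 1.8081 = 0.092 bits.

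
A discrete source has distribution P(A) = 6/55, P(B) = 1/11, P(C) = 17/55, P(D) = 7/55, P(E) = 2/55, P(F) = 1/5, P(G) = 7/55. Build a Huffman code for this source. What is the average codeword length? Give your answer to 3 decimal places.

2.618 bits/symbol

Repeatedly combine the two least-probable nodes; the expected code length is the sum of the merged weights.
merge 2/55 + 1/11 → 7/55
merge 6/55 + 7/55 → 13/55
merge 7/55 + 7/55 → 14/55
merge 1/5 + 13/55 → 24/55
merge 14/55 + 17/55 → 31/55
merge 24/55 + 31/55 → 1
L = 7/55 + 13/55 + 14/55 + 24/55 + 31/55 + 1 = 144/55 ≈ 2.618 bits/symbol.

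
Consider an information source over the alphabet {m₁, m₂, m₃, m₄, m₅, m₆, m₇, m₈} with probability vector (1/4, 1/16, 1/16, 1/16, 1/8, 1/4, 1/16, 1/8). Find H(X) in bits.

2.75 bits

Each probability is a power of 1/2, so log₂(1/p) is an integer.
H = Σ p·log₂(1/p) = 1/4·2 + 1/16·4 + 1/16·4 + 1/16·4 + 1/8·3 + 1/4·2 + 1/16·4 + 1/8·3 = 2.75 bits.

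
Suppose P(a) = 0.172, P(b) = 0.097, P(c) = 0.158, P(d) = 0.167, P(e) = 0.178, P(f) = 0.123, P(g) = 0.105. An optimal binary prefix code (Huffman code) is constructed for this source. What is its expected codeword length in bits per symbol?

2.822 bits/symbol

Repeatedly combine the two least-probable nodes; the expected code length is the sum of the merged weights.
merge 97/1000 + 21/200 → 101/500
merge 123/1000 + 79/500 → 281/1000
merge 167/1000 + 43/250 → 339/1000
merge 89/500 + 101/500 → 19/50
merge 281/1000 + 339/1000 → 31/50
merge 19/50 + 31/50 → 1
L = 101/500 + 281/1000 + 339/1000 + 19/50 + 31/50 + 1 = 1411/500 = 2.822 bits/symbol.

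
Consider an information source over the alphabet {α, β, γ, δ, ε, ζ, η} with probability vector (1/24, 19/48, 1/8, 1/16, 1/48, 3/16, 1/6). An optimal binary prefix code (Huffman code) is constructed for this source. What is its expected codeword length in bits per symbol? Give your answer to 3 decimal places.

Repeatedly combine the two least-probable nodes; the expected code length is the sum of the merged weights.
merge 1/48 + 1/24 → 1/16
merge 1/16 + 1/16 → 1/8
merge 1/8 + 1/8 → 1/4
merge 1/6 + 3/16 → 17/48
merge 1/4 + 17/48 → 29/48
merge 19/48 + 29/48 → 1
L = 1/16 + 1/8 + 1/4 + 17/48 + 29/48 + 1 = 115/48 ≈ 2.396 bits/symbol.

2.396 bits/symbol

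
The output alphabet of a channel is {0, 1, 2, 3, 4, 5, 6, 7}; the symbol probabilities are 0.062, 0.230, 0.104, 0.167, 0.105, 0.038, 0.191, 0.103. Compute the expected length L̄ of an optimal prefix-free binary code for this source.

Repeatedly combine the two least-probable nodes; the expected code length is the sum of the merged weights.
merge 19/500 + 31/500 → 1/10
merge 1/10 + 103/1000 → 203/1000
merge 13/125 + 21/200 → 209/1000
merge 167/1000 + 191/1000 → 179/500
merge 203/1000 + 209/1000 → 103/250
merge 23/100 + 179/500 → 147/250
merge 103/250 + 147/250 → 1
L = 1/10 + 203/1000 + 209/1000 + 179/500 + 103/250 + 147/250 + 1 = 287/100 = 2.87 bits/symbol.

2.87 bits/symbol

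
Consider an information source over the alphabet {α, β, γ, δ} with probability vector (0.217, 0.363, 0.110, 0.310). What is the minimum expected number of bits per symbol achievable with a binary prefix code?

Repeatedly combine the two least-probable nodes; the expected code length is the sum of the merged weights.
merge 11/100 + 217/1000 → 327/1000
merge 31/100 + 327/1000 → 637/1000
merge 363/1000 + 637/1000 → 1
L = 327/1000 + 637/1000 + 1 = 491/250 = 1.964 bits/symbol.

1.964 bits/symbol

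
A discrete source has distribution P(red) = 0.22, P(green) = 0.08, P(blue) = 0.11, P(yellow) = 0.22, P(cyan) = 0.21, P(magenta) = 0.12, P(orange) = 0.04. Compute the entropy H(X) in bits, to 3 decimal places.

2.629 bits

H = −Σ pᵢ log₂ pᵢ.
−0.22·log₂(0.22) = 0.4806
−0.08·log₂(0.08) = 0.2915
−0.11·log₂(0.11) = 0.3503
−0.22·log₂(0.22) = 0.4806
−0.21·log₂(0.21) = 0.4728
−0.12·log₂(0.12) = 0.3671
−0.04·log₂(0.04) = 0.1858
Sum ≈ 2.6286 → 2.629 bits.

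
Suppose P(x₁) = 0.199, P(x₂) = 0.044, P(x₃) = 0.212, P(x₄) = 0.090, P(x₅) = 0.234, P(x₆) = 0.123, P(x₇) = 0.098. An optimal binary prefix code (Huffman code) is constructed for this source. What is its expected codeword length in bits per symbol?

2.688 bits/symbol

Repeatedly combine the two least-probable nodes; the expected code length is the sum of the merged weights.
merge 11/250 + 9/100 → 67/500
merge 49/500 + 123/1000 → 221/1000
merge 67/500 + 199/1000 → 333/1000
merge 53/250 + 221/1000 → 433/1000
merge 117/500 + 333/1000 → 567/1000
merge 433/1000 + 567/1000 → 1
L = 67/500 + 221/1000 + 333/1000 + 433/1000 + 567/1000 + 1 = 336/125 = 2.688 bits/symbol.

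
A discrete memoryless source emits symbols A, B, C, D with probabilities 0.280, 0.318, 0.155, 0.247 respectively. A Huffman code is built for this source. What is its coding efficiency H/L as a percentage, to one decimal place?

97.8%

Entropy H = −Σ p log₂ p ≈ 1.9550 bits.
Huffman merges: 31/200+247/1000→201/500; 7/25+159/500→299/500; 201/500+299/500→1. L = 2 ≈ 2.0000.
Efficiency = H/L = 1.9550/2.0000 = 97.8%.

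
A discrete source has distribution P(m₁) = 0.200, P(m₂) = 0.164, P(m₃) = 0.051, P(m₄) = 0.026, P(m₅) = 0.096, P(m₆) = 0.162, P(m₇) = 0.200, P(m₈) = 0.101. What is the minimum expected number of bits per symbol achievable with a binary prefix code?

2.85 bits/symbol

Repeatedly combine the two least-probable nodes; the expected code length is the sum of the merged weights.
merge 13/500 + 51/1000 → 77/1000
merge 77/1000 + 12/125 → 173/1000
merge 101/1000 + 81/500 → 263/1000
merge 41/250 + 173/1000 → 337/1000
merge 1/5 + 1/5 → 2/5
merge 263/1000 + 337/1000 → 3/5
merge 2/5 + 3/5 → 1
L = 77/1000 + 173/1000 + 263/1000 + 337/1000 + 2/5 + 3/5 + 1 = 57/20 = 2.85 bits/symbol.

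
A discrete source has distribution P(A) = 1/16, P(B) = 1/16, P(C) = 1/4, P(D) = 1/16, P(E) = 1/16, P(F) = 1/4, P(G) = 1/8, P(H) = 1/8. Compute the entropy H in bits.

Each probability is a power of 1/2, so log₂(1/p) is an integer.
H = Σ p·log₂(1/p) = 1/16·4 + 1/16·4 + 1/4·2 + 1/16·4 + 1/16·4 + 1/4·2 + 1/8·3 + 1/8·3 = 2.75 bits.

2.75 bits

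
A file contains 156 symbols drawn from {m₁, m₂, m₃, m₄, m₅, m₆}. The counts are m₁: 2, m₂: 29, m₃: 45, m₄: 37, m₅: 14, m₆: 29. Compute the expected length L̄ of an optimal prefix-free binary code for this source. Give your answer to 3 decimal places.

Probabilities are the counts divided by 156.
Repeatedly combine the two least-probable nodes; the expected code length is the sum of the merged weights.
merge 1/78 + 7/78 → 4/39
merge 4/39 + 29/156 → 15/52
merge 29/156 + 37/156 → 11/26
merge 15/52 + 15/52 → 15/26
merge 11/26 + 15/26 → 1
L = 4/39 + 15/52 + 11/26 + 15/26 + 1 = 373/156 ≈ 2.391 bits/symbol.

2.391 bits/symbol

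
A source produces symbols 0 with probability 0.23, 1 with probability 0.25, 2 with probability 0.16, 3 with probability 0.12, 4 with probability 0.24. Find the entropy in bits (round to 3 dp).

H = −Σ pᵢ log₂ pᵢ.
−0.23·log₂(0.23) = 0.4877
−0.25·log₂(0.25) = 0.5000
−0.16·log₂(0.16) = 0.4230
−0.12·log₂(0.12) = 0.3671
−0.24·log₂(0.24) = 0.4941
Sum ≈ 2.2719 → 2.272 bits.

2.272 bits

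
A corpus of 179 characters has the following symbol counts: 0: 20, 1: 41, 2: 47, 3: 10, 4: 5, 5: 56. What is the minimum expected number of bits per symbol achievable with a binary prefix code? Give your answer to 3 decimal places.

Probabilities are the counts divided by 179.
Repeatedly combine the two least-probable nodes; the expected code length is the sum of the merged weights.
merge 5/179 + 10/179 → 15/179
merge 15/179 + 20/179 → 35/179
merge 35/179 + 41/179 → 76/179
merge 47/179 + 56/179 → 103/179
merge 76/179 + 103/179 → 1
L = 15/179 + 35/179 + 76/179 + 103/179 + 1 = 408/179 ≈ 2.279 bits/symbol.

2.279 bits/symbol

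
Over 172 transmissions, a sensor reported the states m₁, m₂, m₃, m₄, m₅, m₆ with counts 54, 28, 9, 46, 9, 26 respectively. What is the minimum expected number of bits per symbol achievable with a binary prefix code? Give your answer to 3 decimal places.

2.360 bits/symbol

Probabilities are the counts divided by 172.
Repeatedly combine the two least-probable nodes; the expected code length is the sum of the merged weights.
merge 9/172 + 9/172 → 9/86
merge 9/86 + 13/86 → 11/43
merge 7/43 + 11/43 → 18/43
merge 23/86 + 27/86 → 25/43
merge 18/43 + 25/43 → 1
L = 9/86 + 11/43 + 18/43 + 25/43 + 1 = 203/86 ≈ 2.360 bits/symbol.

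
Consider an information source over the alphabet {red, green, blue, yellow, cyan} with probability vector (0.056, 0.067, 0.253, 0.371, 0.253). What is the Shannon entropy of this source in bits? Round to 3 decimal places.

H = −Σ pᵢ log₂ pᵢ.
−0.056·log₂(0.056) = 0.2329
−0.067·log₂(0.067) = 0.2613
−0.253·log₂(0.253) = 0.5016
−0.371·log₂(0.371) = 0.5307
−0.253·log₂(0.253) = 0.5016
Sum ≈ 2.0282 → 2.028 bits.

2.028 bits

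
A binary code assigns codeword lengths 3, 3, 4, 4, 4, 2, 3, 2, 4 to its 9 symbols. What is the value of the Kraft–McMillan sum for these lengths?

With common denominator 2^4 = 16: Σ 2^(−ℓᵢ) = 2/16 + 2/16 + 1/16 + 1/16 + 1/16 + 4/16 + 2/16 + 4/16 + 1/16 = 18/16 = 1.125.

1.125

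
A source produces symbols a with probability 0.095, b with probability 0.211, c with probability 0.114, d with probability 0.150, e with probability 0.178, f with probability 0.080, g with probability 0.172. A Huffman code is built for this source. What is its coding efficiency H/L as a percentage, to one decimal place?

Entropy H = −Σ p log₂ p ≈ 2.7355 bits.
Huffman merges: 2/25+19/200→7/40; 57/500+3/20→33/125; 43/250+7/40→347/1000; 89/500+211/1000→389/1000; 33/125+347/1000→611/1000; 389/1000+611/1000→1. L = 1393/500 ≈ 2.7860.
Efficiency = H/L = 2.7355/2.7860 = 98.2%.

98.2%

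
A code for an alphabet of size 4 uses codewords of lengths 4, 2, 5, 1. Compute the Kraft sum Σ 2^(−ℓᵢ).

With common denominator 2^5 = 32: Σ 2^(−ℓᵢ) = 2/32 + 8/32 + 1/32 + 16/32 = 27/32 = 0.84375.

0.84375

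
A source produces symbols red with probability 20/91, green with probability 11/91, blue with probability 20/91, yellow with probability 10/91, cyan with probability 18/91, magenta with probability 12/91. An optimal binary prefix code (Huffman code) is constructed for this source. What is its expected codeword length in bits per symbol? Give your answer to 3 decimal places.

Repeatedly combine the two least-probable nodes; the expected code length is the sum of the merged weights.
merge 10/91 + 11/91 → 3/13
merge 12/91 + 18/91 → 30/91
merge 20/91 + 20/91 → 40/91
merge 3/13 + 30/91 → 51/91
merge 40/91 + 51/91 → 1
L = 3/13 + 30/91 + 40/91 + 51/91 + 1 = 233/91 ≈ 2.560 bits/symbol.

2.560 bits/symbol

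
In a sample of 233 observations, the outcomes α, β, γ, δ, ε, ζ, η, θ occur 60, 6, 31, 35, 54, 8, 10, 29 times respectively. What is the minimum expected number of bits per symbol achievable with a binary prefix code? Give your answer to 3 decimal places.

Probabilities are the counts divided by 233.
Repeatedly combine the two least-probable nodes; the expected code length is the sum of the merged weights.
merge 6/233 + 8/233 → 14/233
merge 10/233 + 14/233 → 24/233
merge 24/233 + 29/233 → 53/233
merge 31/233 + 35/233 → 66/233
merge 53/233 + 54/233 → 107/233
merge 60/233 + 66/233 → 126/233
merge 107/233 + 126/233 → 1
L = 14/233 + 24/233 + 53/233 + 66/233 + 107/233 + 126/233 + 1 = 623/233 ≈ 2.674 bits/symbol.

2.674 bits/symbol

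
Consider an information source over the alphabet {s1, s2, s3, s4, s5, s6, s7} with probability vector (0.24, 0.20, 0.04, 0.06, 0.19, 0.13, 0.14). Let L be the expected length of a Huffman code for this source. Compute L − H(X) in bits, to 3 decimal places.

Entropy H = −Σ p log₂ p ≈ 2.6228 bits.
Huffman merges: 1/25+3/50→1/10; 1/10+13/100→23/100; 7/50+19/100→33/100; 1/5+23/100→43/100; 6/25+33/100→57/100; 43/100+57/100→1. L = 133/50 ≈ 2.6600.
L − H = 2.6600 − 2.6228 = 0.037 bits.

0.037 bits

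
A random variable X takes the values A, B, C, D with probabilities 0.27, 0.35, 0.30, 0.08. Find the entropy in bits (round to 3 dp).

H = −Σ pᵢ log₂ pᵢ.
−0.27·log₂(0.27) = 0.5100
−0.35·log₂(0.35) = 0.5301
−0.30·log₂(0.30) = 0.5211
−0.08·log₂(0.08) = 0.2915
Sum ≈ 1.8527 → 1.853 bits.

1.853 bits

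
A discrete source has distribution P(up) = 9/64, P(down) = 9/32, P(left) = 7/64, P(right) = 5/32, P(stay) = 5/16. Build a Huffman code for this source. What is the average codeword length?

2.25 bits/symbol

Repeatedly combine the two least-probable nodes; the expected code length is the sum of the merged weights.
merge 7/64 + 9/64 → 1/4
merge 5/32 + 1/4 → 13/32
merge 9/32 + 5/16 → 19/32
merge 13/32 + 19/32 → 1
L = 1/4 + 13/32 + 19/32 + 1 = 9/4 = 2.25 bits/symbol.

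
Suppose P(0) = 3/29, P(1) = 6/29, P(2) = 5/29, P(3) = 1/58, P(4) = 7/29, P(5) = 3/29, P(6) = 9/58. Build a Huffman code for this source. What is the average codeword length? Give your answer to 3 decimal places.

Repeatedly combine the two least-probable nodes; the expected code length is the sum of the merged weights.
merge 1/58 + 3/29 → 7/58
merge 3/29 + 7/58 → 13/58
merge 9/58 + 5/29 → 19/58
merge 6/29 + 13/58 → 25/58
merge 7/29 + 19/58 → 33/58
merge 25/58 + 33/58 → 1
L = 7/58 + 13/58 + 19/58 + 25/58 + 33/58 + 1 = 155/58 ≈ 2.672 bits/symbol.

2.672 bits/symbol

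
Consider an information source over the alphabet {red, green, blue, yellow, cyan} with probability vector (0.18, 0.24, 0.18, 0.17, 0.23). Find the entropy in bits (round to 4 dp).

2.3070 bits

H = −Σ pᵢ log₂ pᵢ.
−0.18·log₂(0.18) = 0.4453
−0.24·log₂(0.24) = 0.4941
−0.18·log₂(0.18) = 0.4453
−0.17·log₂(0.17) = 0.4346
−0.23·log₂(0.23) = 0.4877
Sum ≈ 2.3070 → 2.3070 bits.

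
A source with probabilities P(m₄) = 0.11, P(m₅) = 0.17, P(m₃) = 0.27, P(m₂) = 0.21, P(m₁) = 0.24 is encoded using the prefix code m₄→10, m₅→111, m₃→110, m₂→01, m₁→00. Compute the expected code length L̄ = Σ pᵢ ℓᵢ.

L̄ = Σ pᵢ·ℓᵢ = 0.11·2 + 0.17·3 + 0.27·3 + 0.21·2 + 0.24·2 = 2.44 bits/symbol.

2.44 bits/symbol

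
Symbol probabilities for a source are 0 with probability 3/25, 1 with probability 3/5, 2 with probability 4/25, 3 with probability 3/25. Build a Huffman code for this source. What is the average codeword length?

1.64 bits/symbol

Repeatedly combine the two least-probable nodes; the expected code length is the sum of the merged weights.
merge 3/25 + 3/25 → 6/25
merge 4/25 + 6/25 → 2/5
merge 2/5 + 3/5 → 1
L = 6/25 + 2/5 + 1 = 41/25 = 1.64 bits/symbol.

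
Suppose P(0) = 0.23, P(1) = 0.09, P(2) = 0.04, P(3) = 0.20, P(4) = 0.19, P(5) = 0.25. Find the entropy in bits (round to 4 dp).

2.4057 bits

H = −Σ pᵢ log₂ pᵢ.
−0.23·log₂(0.23) = 0.4877
−0.09·log₂(0.09) = 0.3127
−0.04·log₂(0.04) = 0.1858
−0.20·log₂(0.20) = 0.4644
−0.19·log₂(0.19) = 0.4552
−0.25·log₂(0.25) = 0.5000
Sum ≈ 2.4057 → 2.4057 bits.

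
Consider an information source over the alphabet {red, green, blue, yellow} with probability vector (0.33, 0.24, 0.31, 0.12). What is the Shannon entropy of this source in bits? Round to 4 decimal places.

1.9128 bits

H = −Σ pᵢ log₂ pᵢ.
−0.33·log₂(0.33) = 0.5278
−0.24·log₂(0.24) = 0.4941
−0.31·log₂(0.31) = 0.5238
−0.12·log₂(0.12) = 0.3671
Sum ≈ 1.9128 → 1.9128 bits.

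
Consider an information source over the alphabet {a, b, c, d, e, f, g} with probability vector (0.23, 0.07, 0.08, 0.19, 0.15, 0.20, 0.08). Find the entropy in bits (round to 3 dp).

2.669 bits

H = −Σ pᵢ log₂ pᵢ.
−0.23·log₂(0.23) = 0.4877
−0.07·log₂(0.07) = 0.2686
−0.08·log₂(0.08) = 0.2915
−0.19·log₂(0.19) = 0.4552
−0.15·log₂(0.15) = 0.4105
−0.20·log₂(0.20) = 0.4644
−0.08·log₂(0.08) = 0.2915
Sum ≈ 2.6694 → 2.669 bits.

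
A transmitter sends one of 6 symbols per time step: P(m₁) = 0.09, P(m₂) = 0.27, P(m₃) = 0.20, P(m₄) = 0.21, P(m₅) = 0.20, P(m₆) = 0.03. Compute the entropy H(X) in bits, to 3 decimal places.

2.376 bits

H = −Σ pᵢ log₂ pᵢ.
−0.09·log₂(0.09) = 0.3127
−0.27·log₂(0.27) = 0.5100
−0.20·log₂(0.20) = 0.4644
−0.21·log₂(0.21) = 0.4728
−0.20·log₂(0.20) = 0.4644
−0.03·log₂(0.03) = 0.1518
Sum ≈ 2.3760 → 2.376 bits.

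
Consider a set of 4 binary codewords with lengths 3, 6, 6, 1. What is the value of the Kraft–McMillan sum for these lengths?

With common denominator 2^6 = 64: Σ 2^(−ℓᵢ) = 8/64 + 1/64 + 1/64 + 32/64 = 42/64 = 0.65625.

0.65625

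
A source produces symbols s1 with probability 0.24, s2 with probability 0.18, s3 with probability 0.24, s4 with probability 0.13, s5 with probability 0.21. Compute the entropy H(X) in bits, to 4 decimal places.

H = −Σ pᵢ log₂ pᵢ.
−0.24·log₂(0.24) = 0.4941
−0.18·log₂(0.18) = 0.4453
−0.24·log₂(0.24) = 0.4941
−0.13·log₂(0.13) = 0.3826
−0.21·log₂(0.21) = 0.4728
Sum ≈ 2.2890 → 2.2890 bits.

2.2890 bits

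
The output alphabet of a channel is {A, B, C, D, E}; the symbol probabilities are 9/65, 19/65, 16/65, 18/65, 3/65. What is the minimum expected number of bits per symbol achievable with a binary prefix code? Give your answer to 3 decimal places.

2.185 bits/symbol

Repeatedly combine the two least-probable nodes; the expected code length is the sum of the merged weights.
merge 3/65 + 9/65 → 12/65
merge 12/65 + 16/65 → 28/65
merge 18/65 + 19/65 → 37/65
merge 28/65 + 37/65 → 1
L = 12/65 + 28/65 + 37/65 + 1 = 142/65 ≈ 2.185 bits/symbol.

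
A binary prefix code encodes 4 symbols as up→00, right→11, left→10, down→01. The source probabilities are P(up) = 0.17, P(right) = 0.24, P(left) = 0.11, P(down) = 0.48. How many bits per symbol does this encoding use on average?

L̄ = Σ pᵢ·ℓᵢ = 0.17·2 + 0.24·2 + 0.11·2 + 0.48·2 = 2 bits/symbol.

2 bits/symbol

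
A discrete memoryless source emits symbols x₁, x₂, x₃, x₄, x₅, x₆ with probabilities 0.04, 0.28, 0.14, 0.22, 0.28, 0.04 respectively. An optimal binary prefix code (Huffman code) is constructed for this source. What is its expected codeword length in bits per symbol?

2.3 bits/symbol

Repeatedly combine the two least-probable nodes; the expected code length is the sum of the merged weights.
merge 1/25 + 1/25 → 2/25
merge 2/25 + 7/50 → 11/50
merge 11/50 + 11/50 → 11/25
merge 7/25 + 7/25 → 14/25
merge 11/25 + 14/25 → 1
L = 2/25 + 11/50 + 11/25 + 14/25 + 1 = 23/10 = 2.3 bits/symbol.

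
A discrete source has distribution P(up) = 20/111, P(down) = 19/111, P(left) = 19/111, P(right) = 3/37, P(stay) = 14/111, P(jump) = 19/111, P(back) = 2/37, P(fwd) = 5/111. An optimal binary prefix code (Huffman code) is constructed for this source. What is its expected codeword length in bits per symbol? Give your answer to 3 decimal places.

2.919 bits/symbol

Repeatedly combine the two least-probable nodes; the expected code length is the sum of the merged weights.
merge 5/111 + 2/37 → 11/111
merge 3/37 + 11/111 → 20/111
merge 14/111 + 19/111 → 11/37
merge 19/111 + 19/111 → 38/111
merge 20/111 + 20/111 → 40/111
merge 11/37 + 38/111 → 71/111
merge 40/111 + 71/111 → 1
L = 11/111 + 20/111 + 11/37 + 38/111 + 40/111 + 71/111 + 1 = 108/37 ≈ 2.919 bits/symbol.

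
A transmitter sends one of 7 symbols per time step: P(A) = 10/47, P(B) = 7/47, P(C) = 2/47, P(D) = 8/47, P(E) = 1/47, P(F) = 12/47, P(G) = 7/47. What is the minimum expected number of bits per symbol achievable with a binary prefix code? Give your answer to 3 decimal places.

Repeatedly combine the two least-probable nodes; the expected code length is the sum of the merged weights.
merge 1/47 + 2/47 → 3/47
merge 3/47 + 7/47 → 10/47
merge 7/47 + 8/47 → 15/47
merge 10/47 + 10/47 → 20/47
merge 12/47 + 15/47 → 27/47
merge 20/47 + 27/47 → 1
L = 3/47 + 10/47 + 15/47 + 20/47 + 27/47 + 1 = 122/47 ≈ 2.596 bits/symbol.

2.596 bits/symbol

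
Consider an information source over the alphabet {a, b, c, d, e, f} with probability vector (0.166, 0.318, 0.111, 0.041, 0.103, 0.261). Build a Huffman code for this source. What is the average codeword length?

Repeatedly combine the two least-probable nodes; the expected code length is the sum of the merged weights.
merge 41/1000 + 103/1000 → 18/125
merge 111/1000 + 18/125 → 51/200
merge 83/500 + 51/200 → 421/1000
merge 261/1000 + 159/500 → 579/1000
merge 421/1000 + 579/1000 → 1
L = 18/125 + 51/200 + 421/1000 + 579/1000 + 1 = 2399/1000 = 2.399 bits/symbol.

2.399 bits/symbol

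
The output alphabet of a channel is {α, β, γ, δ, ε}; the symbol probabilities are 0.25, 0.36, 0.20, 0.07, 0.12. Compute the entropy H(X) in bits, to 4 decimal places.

H = −Σ pᵢ log₂ pᵢ.
−0.25·log₂(0.25) = 0.5000
−0.36·log₂(0.36) = 0.5306
−0.20·log₂(0.20) = 0.4644
−0.07·log₂(0.07) = 0.2686
−0.12·log₂(0.12) = 0.3671
Sum ≈ 2.1306 → 2.1306 bits.

2.1306 bits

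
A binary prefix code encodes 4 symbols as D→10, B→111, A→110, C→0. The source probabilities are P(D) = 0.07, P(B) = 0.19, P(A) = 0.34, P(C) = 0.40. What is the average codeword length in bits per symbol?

2.13 bits/symbol

L̄ = Σ pᵢ·ℓᵢ = 0.07·2 + 0.19·3 + 0.34·3 + 0.40·1 = 2.13 bits/symbol.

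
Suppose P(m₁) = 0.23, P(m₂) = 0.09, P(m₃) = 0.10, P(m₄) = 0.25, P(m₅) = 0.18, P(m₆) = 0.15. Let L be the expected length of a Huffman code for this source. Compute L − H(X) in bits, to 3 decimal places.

Entropy H = −Σ p log₂ p ≈ 2.4884 bits.
Huffman merges: 9/100+1/10→19/100; 3/20+9/50→33/100; 19/100+23/100→21/50; 1/4+33/100→29/50; 21/50+29/50→1. L = 63/25 ≈ 2.5200.
L − H = 2.5200 − 2.4884 = 0.032 bits.

0.032 bits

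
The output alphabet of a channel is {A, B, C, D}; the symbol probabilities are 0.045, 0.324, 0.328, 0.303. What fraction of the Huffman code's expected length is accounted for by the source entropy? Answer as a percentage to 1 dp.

88.9%

Entropy H = −Σ p log₂ p ≈ 1.7776 bits.
Huffman merges: 9/200+303/1000→87/250; 81/250+41/125→163/250; 87/250+163/250→1. L = 2 ≈ 2.0000.
Efficiency = H/L = 1.7776/2.0000 = 88.9%.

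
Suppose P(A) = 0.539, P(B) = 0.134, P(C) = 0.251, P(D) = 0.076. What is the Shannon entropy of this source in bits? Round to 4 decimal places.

H = −Σ pᵢ log₂ pᵢ.
−0.539·log₂(0.539) = 0.4806
−0.134·log₂(0.134) = 0.3886
−0.251·log₂(0.251) = 0.5006
−0.076·log₂(0.076) = 0.2826
Sum ≈ 1.6523 → 1.6523 bits.

1.6523 bits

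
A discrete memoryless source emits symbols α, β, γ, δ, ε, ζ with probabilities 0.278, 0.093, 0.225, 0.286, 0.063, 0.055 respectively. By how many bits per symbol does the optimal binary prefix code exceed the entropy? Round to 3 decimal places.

Entropy H = −Σ p log₂ p ≈ 2.3142 bits.
Huffman merges: 11/200+63/1000→59/500; 93/1000+59/500→211/1000; 211/1000+9/40→109/250; 139/500+143/500→141/250; 109/250+141/250→1. L = 2329/1000 ≈ 2.3290.
L − H = 2.3290 − 2.3142 = 0.015 bits.

0.015 bits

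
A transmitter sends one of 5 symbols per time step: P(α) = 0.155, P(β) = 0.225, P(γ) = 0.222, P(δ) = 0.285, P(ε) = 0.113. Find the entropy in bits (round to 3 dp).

2.255 bits

H = −Σ pᵢ log₂ pᵢ.
−0.155·log₂(0.155) = 0.4169
−0.225·log₂(0.225) = 0.4842
−0.222·log₂(0.222) = 0.4820
−0.285·log₂(0.285) = 0.5161
−0.113·log₂(0.113) = 0.3555
Sum ≈ 2.2547 → 2.255 bits.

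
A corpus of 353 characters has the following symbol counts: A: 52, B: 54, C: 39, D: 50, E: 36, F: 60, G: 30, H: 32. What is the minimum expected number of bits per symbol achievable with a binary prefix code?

3 bits/symbol

Probabilities are the counts divided by 353.
Repeatedly combine the two least-probable nodes; the expected code length is the sum of the merged weights.
merge 30/353 + 32/353 → 62/353
merge 36/353 + 39/353 → 75/353
merge 50/353 + 52/353 → 102/353
merge 54/353 + 60/353 → 114/353
merge 62/353 + 75/353 → 137/353
merge 102/353 + 114/353 → 216/353
merge 137/353 + 216/353 → 1
L = 62/353 + 75/353 + 102/353 + 114/353 + 137/353 + 216/353 + 1 = 3 bits/symbol.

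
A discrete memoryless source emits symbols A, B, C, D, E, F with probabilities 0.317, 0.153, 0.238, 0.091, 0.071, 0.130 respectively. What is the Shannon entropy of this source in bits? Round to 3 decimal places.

2.401 bits

H = −Σ pᵢ log₂ pᵢ.
−0.317·log₂(0.317) = 0.5254
−0.153·log₂(0.153) = 0.4144
−0.238·log₂(0.238) = 0.4929
−0.091·log₂(0.091) = 0.3147
−0.071·log₂(0.071) = 0.2709
−0.130·log₂(0.130) = 0.3826
Sum ≈ 2.4009 → 2.401 bits.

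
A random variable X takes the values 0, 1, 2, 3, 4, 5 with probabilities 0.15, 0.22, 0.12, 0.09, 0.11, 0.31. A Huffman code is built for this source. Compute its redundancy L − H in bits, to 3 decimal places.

0.025 bits

Entropy H = −Σ p log₂ p ≈ 2.4449 bits.
Huffman merges: 9/100+11/100→1/5; 3/25+3/20→27/100; 1/5+11/50→21/50; 27/100+31/100→29/50; 21/50+29/50→1. L = 247/100 ≈ 2.4700.
L − H = 2.4700 − 2.4449 = 0.025 bits.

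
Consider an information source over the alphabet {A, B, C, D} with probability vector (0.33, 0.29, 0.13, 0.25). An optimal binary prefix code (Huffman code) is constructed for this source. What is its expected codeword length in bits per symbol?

2 bits/symbol

Repeatedly combine the two least-probable nodes; the expected code length is the sum of the merged weights.
merge 13/100 + 1/4 → 19/50
merge 29/100 + 33/100 → 31/50
merge 19/50 + 31/50 → 1
L = 19/50 + 31/50 + 1 = 2 bits/symbol.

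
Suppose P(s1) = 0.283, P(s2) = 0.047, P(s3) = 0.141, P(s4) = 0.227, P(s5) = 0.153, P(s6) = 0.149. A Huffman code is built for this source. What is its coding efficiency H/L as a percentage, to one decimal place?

Entropy H = −Σ p log₂ p ≈ 2.4304 bits.
Huffman merges: 47/1000+141/1000→47/250; 149/1000+153/1000→151/500; 47/250+227/1000→83/200; 283/1000+151/500→117/200; 83/200+117/200→1. L = 249/100 ≈ 2.4900.
Efficiency = H/L = 2.4304/2.4900 = 97.6%.

97.6%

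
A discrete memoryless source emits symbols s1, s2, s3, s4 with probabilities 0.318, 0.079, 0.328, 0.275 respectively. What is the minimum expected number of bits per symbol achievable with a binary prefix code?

Repeatedly combine the two least-probable nodes; the expected code length is the sum of the merged weights.
merge 79/1000 + 11/40 → 177/500
merge 159/500 + 41/125 → 323/500
merge 177/500 + 323/500 → 1
L = 177/500 + 323/500 + 1 = 2 bits/symbol.

2 bits/symbol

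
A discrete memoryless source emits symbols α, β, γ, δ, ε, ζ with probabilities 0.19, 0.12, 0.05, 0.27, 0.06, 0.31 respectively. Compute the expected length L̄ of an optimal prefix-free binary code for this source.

2.34 bits/symbol

Repeatedly combine the two least-probable nodes; the expected code length is the sum of the merged weights.
merge 1/20 + 3/50 → 11/100
merge 11/100 + 3/25 → 23/100
merge 19/100 + 23/100 → 21/50
merge 27/100 + 31/100 → 29/50
merge 21/50 + 29/50 → 1
L = 11/100 + 23/100 + 21/50 + 29/50 + 1 = 117/50 = 2.34 bits/symbol.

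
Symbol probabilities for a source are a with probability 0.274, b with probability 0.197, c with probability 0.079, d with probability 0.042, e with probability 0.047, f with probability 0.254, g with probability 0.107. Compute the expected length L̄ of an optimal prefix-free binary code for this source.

2.532 bits/symbol

Repeatedly combine the two least-probable nodes; the expected code length is the sum of the merged weights.
merge 21/500 + 47/1000 → 89/1000
merge 79/1000 + 89/1000 → 21/125
merge 107/1000 + 21/125 → 11/40
merge 197/1000 + 127/500 → 451/1000
merge 137/500 + 11/40 → 549/1000
merge 451/1000 + 549/1000 → 1
L = 89/1000 + 21/125 + 11/40 + 451/1000 + 549/1000 + 1 = 633/250 = 2.532 bits/symbol.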